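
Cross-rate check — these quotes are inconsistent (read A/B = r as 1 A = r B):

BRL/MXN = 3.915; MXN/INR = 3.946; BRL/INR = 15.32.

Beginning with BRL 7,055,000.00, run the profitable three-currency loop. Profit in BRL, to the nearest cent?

Profitable loop is BRL → MXN → INR → BRL:
BRL 7,055,000.00 × 3.915 = MXN 27,620,325.00
MXN 27,620,325.00 × 3.946 = INR 108,989,802.45
INR 108,989,802.45 ÷ 15.32 = BRL 7,114,216.87
Profit = BRL 7,114,216.87 − BRL 7,055,000.00

Profit: BRL 59,216.87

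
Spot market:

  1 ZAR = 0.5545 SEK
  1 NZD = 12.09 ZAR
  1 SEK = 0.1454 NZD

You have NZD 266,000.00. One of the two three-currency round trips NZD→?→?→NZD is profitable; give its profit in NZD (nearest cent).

Profit: NZD 6,891.10

Profitable loop is NZD → SEK → ZAR → NZD:
NZD 266,000.00 ÷ 0.1454 = SEK 1,829,436.04
SEK 1,829,436.04 ÷ 0.5545 = ZAR 3,299,253.45
ZAR 3,299,253.45 ÷ 12.09 = NZD 272,891.10
Profit = NZD 272,891.10 − NZD 266,000.00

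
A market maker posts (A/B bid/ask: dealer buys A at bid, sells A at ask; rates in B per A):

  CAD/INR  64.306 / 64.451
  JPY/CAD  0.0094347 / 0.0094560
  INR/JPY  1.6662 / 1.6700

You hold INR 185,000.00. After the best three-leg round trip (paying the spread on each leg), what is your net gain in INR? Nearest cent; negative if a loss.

Net profit: INR 2,015.86

Best loop INR → JPY → CAD → INR:
INR 185,000.00 × 1.6662 (sell INR at bid) = JPY 308,247
JPY 308,247 × 0.0094347 (sell JPY at bid) = CAD 2,908.22
CAD 2,908.22 × 64.306 (sell CAD at bid) = INR 187,015.86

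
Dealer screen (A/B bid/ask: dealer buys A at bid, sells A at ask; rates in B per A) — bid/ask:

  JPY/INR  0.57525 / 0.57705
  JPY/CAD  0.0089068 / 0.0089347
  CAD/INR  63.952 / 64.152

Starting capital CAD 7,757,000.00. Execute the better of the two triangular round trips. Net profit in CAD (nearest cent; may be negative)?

Best loop CAD → JPY → INR → CAD:
CAD 7,757,000.00 ÷ 0.0089347 (buy JPY at ask) = JPY 868,188,076
JPY 868,188,076 × 0.57525 (sell JPY at bid) = INR 499,425,190.55
INR 499,425,190.55 ÷ 64.152 (buy CAD at ask) = CAD 7,785,029.16

Net profit: CAD 28,029.16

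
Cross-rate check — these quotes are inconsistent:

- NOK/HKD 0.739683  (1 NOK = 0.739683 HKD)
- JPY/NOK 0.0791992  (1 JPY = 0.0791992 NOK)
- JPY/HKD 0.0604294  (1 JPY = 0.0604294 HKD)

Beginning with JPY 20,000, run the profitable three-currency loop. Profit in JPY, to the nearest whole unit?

Profitable loop is JPY → HKD → NOK → JPY:
JPY 20,000 × 0.0604294 = HKD 1,208.59
HKD 1,208.59 ÷ 0.739683 = NOK 1,633.93
NOK 1,633.93 ÷ 0.0791992 = JPY 20,631
Profit = JPY 20,631 − JPY 20,000

Profit: JPY 631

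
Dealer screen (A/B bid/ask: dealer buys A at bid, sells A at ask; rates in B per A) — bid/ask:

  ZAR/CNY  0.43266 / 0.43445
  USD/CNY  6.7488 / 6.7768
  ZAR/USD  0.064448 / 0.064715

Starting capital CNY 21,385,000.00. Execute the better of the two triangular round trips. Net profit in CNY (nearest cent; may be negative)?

Best loop CNY → ZAR → USD → CNY:
CNY 21,385,000.00 ÷ 0.43445 (buy ZAR at ask) = ZAR 49,223,155.71
ZAR 49,223,155.71 × 0.064448 (sell ZAR at bid) = USD 3,172,333.94
USD 3,172,333.94 × 6.7488 (sell USD at bid) = CNY 21,409,447.29

Net profit: CNY 24,447.29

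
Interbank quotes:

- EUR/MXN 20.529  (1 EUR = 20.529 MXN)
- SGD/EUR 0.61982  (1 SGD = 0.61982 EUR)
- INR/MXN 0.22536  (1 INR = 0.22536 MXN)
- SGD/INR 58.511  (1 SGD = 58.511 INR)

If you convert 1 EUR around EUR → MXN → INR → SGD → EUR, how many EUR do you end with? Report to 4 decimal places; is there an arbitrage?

Around EUR → MXN → INR → SGD → EUR: 1 × 20.529 ÷ 0.22536 ÷ 58.511 × 0.61982 = 0.964982
Product < 1; profitable direction is EUR → SGD → INR → MXN → EUR.

0.9650 (arbitrage exists)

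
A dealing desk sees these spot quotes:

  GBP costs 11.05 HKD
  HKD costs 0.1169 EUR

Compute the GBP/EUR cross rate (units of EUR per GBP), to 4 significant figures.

GBP/EUR = 1.292

1 GBP × 11.05 = 11.05 HKD
11.05 HKD × 0.1169 = 1.29175 EUR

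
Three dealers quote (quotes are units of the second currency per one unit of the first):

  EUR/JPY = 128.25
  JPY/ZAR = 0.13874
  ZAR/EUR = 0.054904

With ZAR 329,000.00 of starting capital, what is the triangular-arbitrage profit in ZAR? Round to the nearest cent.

Profit: ZAR 7,769.57

Profitable loop is ZAR → JPY → EUR → ZAR:
ZAR 329,000.00 ÷ 0.13874 = JPY 2,371,342
JPY 2,371,342 ÷ 128.25 = EUR 18,490.00
EUR 18,490.00 ÷ 0.054904 = ZAR 336,769.57
Profit = ZAR 336,769.57 − ZAR 329,000.00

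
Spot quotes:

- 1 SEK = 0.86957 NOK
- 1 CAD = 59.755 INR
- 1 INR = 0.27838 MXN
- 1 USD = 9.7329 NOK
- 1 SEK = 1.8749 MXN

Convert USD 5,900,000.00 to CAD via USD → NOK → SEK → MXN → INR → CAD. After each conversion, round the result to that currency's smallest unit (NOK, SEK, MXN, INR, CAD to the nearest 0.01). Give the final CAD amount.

USD 5,900,000.00 × 9.7329 = NOK 57,424,110.00
NOK 57,424,110.00 ÷ 0.86957 = SEK 66,037,363.29
SEK 66,037,363.29 × 1.8749 = MXN 123,813,452.43
MXN 123,813,452.43 ÷ 0.27838 = INR 444,764,180.01
INR 444,764,180.01 ÷ 59.755 = CAD 7,443,129.11

CAD 7,443,129.11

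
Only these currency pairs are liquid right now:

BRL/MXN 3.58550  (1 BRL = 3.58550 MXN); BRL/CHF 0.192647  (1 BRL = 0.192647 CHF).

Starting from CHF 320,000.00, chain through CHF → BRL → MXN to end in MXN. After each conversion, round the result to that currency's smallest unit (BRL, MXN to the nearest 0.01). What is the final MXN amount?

MXN 5,955,763.65

CHF 320,000.00 ÷ 0.192647 = BRL 1,661,069.21
BRL 1,661,069.21 × 3.58550 = MXN 5,955,763.65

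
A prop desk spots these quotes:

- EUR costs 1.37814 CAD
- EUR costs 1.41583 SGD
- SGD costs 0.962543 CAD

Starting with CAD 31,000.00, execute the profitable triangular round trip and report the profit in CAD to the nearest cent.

Profit: CAD 349.01

Profitable loop is CAD → SGD → EUR → CAD:
CAD 31,000.00 ÷ 0.962543 = SGD 32,206.35
SGD 32,206.35 ÷ 1.41583 = EUR 22,747.33
EUR 22,747.33 × 1.37814 = CAD 31,349.01
Profit = CAD 31,349.01 − CAD 31,000.00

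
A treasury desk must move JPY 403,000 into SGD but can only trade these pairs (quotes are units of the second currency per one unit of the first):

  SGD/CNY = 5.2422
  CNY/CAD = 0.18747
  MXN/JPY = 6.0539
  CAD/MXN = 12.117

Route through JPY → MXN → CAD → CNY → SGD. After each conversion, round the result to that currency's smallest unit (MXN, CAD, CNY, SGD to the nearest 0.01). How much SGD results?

JPY 403,000 ÷ 6.0539 = MXN 66,568.66
MXN 66,568.66 ÷ 12.117 = CAD 5,493.82
CAD 5,493.82 ÷ 0.18747 = CNY 29,305.06
CNY 29,305.06 ÷ 5.2422 = SGD 5,590.22

SGD 5,590.22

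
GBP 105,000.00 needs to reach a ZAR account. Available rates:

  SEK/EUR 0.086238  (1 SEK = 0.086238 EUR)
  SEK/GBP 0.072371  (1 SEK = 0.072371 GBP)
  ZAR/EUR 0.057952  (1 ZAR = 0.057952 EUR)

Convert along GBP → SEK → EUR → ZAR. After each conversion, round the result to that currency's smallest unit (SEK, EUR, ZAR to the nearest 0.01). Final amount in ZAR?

GBP 105,000.00 ÷ 0.072371 = SEK 1,450,857.39
SEK 1,450,857.39 × 0.086238 = EUR 125,119.04
EUR 125,119.04 ÷ 0.057952 = ZAR 2,159,011.60

ZAR 2,159,011.60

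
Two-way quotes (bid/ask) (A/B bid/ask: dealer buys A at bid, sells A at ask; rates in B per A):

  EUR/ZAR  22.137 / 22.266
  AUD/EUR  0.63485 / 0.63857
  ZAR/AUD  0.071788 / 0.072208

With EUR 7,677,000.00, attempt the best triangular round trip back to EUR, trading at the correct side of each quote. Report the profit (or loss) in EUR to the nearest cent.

Best loop EUR → ZAR → AUD → EUR:
EUR 7,677,000.00 × 22.137 (sell EUR at bid) = ZAR 169,945,749.00
ZAR 169,945,749.00 × 0.071788 (sell ZAR at bid) = AUD 12,200,065.43
AUD 12,200,065.43 × 0.63485 (sell AUD at bid) = EUR 7,745,211.54

Net profit: EUR 68,211.54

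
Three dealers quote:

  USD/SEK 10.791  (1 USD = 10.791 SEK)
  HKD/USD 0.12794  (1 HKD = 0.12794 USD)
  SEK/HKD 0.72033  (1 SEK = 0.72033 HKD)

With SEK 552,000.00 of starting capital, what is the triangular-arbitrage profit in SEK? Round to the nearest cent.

Profitable loop is SEK → USD → HKD → SEK:
SEK 552,000.00 ÷ 10.791 = USD 51,153.74
USD 51,153.74 ÷ 0.12794 = HKD 399,826.01
HKD 399,826.01 ÷ 0.72033 = SEK 555,059.50
Profit = SEK 555,059.50 − SEK 552,000.00

Profit: SEK 3,059.50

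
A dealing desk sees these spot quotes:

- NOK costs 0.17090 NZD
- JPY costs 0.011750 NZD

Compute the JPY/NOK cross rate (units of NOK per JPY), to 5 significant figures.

JPY/NOK = 0.068754

1 JPY × 0.011750 = 0.01175 NZD
0.01175 NZD ÷ 0.17090 = 0.0687537 NOK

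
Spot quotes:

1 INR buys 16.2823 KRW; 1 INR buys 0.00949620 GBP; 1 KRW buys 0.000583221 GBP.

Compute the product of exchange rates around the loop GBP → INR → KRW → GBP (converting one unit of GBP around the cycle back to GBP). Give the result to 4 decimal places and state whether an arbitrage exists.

1.0000 (no arbitrage)

Around GBP → INR → KRW → GBP: 1 ÷ 0.00949620 × 16.2823 × 0.000583221 = 0.999998
Product ≈ 1 (deviation 0.000%, within rounding noise).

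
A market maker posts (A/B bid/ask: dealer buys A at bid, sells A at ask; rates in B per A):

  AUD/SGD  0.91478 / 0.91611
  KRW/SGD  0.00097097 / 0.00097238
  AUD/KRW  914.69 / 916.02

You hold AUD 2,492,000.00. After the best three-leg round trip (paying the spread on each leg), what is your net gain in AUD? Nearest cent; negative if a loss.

Net profit: AUD 67,314.90

Best loop AUD → SGD → KRW → AUD:
AUD 2,492,000.00 × 0.91478 (sell AUD at bid) = SGD 2,279,631.76
SGD 2,279,631.76 ÷ 0.00097238 (buy KRW at ask) = KRW 2,344,383,636
KRW 2,344,383,636 ÷ 916.02 (buy AUD at ask) = AUD 2,559,314.90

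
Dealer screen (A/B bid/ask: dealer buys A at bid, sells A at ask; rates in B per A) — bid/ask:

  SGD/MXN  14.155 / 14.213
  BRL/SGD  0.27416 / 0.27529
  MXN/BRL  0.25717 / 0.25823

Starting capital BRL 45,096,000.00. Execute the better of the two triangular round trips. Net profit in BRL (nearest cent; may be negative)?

Net result: BRL -89,805.59 (no profitable arbitrage after spreads)

Best loop BRL → SGD → MXN → BRL:
BRL 45,096,000.00 × 0.27416 (sell BRL at bid) = SGD 12,363,519.36
SGD 12,363,519.36 × 14.155 (sell SGD at bid) = MXN 175,005,616.54
MXN 175,005,616.54 × 0.25717 (sell MXN at bid) = BRL 45,006,194.41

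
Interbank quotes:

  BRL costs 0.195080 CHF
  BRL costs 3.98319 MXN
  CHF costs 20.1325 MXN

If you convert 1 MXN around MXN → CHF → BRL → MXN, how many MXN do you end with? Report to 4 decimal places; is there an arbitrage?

1.0142 (arbitrage exists)

Around MXN → CHF → BRL → MXN: 1 ÷ 20.1325 ÷ 0.195080 × 3.98319 = 1.014193
Product > 1; profitable direction is MXN → CHF → BRL → MXN.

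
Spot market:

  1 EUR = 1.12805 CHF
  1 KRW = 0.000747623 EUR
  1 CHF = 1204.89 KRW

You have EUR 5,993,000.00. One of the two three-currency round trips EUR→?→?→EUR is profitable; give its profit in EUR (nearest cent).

Profit: EUR 96,795.11

Profitable loop is EUR → CHF → KRW → EUR:
EUR 5,993,000.00 × 1.12805 = CHF 6,760,403.65
CHF 6,760,403.65 × 1204.89 = KRW 8,145,542,754
KRW 8,145,542,754 × 0.000747623 = EUR 6,089,795.11
Profit = EUR 6,089,795.11 − EUR 5,993,000.00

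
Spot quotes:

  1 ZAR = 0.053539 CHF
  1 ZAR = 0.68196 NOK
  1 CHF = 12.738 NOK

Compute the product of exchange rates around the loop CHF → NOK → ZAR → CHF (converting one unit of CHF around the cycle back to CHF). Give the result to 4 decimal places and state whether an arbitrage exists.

Around CHF → NOK → ZAR → CHF: 1 × 12.738 ÷ 0.68196 × 0.053539 = 1.000029
Product ≈ 1 (deviation 0.003%, within rounding noise).

1.0000 (no arbitrage)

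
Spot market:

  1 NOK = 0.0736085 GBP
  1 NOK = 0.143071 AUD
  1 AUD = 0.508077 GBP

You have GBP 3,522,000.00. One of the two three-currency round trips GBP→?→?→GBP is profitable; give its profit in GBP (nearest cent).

Profit: GBP 44,450.26

Profitable loop is GBP → AUD → NOK → GBP:
GBP 3,522,000.00 ÷ 0.508077 = AUD 6,932,020.15
AUD 6,932,020.15 ÷ 0.143071 = NOK 48,451,608.97
NOK 48,451,608.97 × 0.0736085 = GBP 3,566,450.26
Profit = GBP 3,566,450.26 − GBP 3,522,000.00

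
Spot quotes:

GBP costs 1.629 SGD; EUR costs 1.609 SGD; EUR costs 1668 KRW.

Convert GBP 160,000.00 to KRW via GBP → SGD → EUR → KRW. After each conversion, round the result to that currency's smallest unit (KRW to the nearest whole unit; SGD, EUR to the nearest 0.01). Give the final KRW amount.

GBP 160,000.00 × 1.629 = SGD 260,640.00
SGD 260,640.00 ÷ 1.609 = EUR 161,988.81
EUR 161,988.81 × 1668 = KRW 270,197,335

KRW 270,197,335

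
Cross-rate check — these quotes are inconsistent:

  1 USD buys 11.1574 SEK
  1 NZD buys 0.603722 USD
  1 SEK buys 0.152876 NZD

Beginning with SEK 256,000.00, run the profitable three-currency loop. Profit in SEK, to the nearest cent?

Profitable loop is SEK → NZD → USD → SEK:
SEK 256,000.00 × 0.152876 = NZD 39,136.26
NZD 39,136.26 × 0.603722 = USD 23,627.42
USD 23,627.42 × 11.1574 = SEK 263,620.56
Profit = SEK 263,620.56 − SEK 256,000.00

Profit: SEK 7,620.56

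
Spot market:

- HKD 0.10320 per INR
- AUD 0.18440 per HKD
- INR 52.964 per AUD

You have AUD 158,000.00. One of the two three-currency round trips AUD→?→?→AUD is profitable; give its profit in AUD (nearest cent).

Profit: AUD 1,249.65

Profitable loop is AUD → INR → HKD → AUD:
AUD 158,000.00 × 52.964 = INR 8,368,312.00
INR 8,368,312.00 × 0.10320 = HKD 863,609.80
HKD 863,609.80 × 0.18440 = AUD 159,249.65
Profit = AUD 159,249.65 − AUD 158,000.00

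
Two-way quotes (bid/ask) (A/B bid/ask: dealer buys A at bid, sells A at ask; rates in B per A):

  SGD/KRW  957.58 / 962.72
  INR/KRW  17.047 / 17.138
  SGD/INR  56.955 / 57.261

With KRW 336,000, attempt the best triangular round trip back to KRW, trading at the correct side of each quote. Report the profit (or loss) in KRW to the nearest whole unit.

Best loop KRW → SGD → INR → KRW:
KRW 336,000 ÷ 962.72 (buy SGD at ask) = SGD 349.01
SGD 349.01 × 56.955 (sell SGD at bid) = INR 19,877.93
INR 19,877.93 × 17.047 (sell INR at bid) = KRW 338,859

Net profit: KRW 2,859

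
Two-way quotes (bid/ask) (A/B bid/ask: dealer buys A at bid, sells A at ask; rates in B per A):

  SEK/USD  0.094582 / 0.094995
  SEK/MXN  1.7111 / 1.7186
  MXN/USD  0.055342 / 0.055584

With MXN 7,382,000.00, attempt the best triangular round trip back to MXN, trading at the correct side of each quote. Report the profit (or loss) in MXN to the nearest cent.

Best loop MXN → USD → SEK → MXN:
MXN 7,382,000.00 × 0.055342 (sell MXN at bid) = USD 408,534.64
USD 408,534.64 ÷ 0.094995 (buy SEK at ask) = SEK 4,300,591.02
SEK 4,300,591.02 × 1.7111 (sell SEK at bid) = MXN 7,358,741.30

Net result: MXN -23,258.70 (no profitable arbitrage after spreads)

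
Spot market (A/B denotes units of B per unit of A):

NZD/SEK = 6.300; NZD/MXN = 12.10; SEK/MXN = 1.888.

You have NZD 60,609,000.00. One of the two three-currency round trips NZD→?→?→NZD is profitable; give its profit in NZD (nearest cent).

Profit: NZD 1,047,653.55

Profitable loop is NZD → MXN → SEK → NZD:
NZD 60,609,000.00 × 12.10 = MXN 733,368,900.00
MXN 733,368,900.00 ÷ 1.888 = SEK 388,436,917.37
SEK 388,436,917.37 ÷ 6.300 = NZD 61,656,653.55
Profit = NZD 61,656,653.55 − NZD 60,609,000.00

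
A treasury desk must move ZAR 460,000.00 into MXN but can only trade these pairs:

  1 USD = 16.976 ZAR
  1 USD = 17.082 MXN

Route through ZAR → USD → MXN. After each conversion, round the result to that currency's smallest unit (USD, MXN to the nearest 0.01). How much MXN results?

MXN 462,872.32

ZAR 460,000.00 ÷ 16.976 = USD 27,097.08
USD 27,097.08 × 17.082 = MXN 462,872.32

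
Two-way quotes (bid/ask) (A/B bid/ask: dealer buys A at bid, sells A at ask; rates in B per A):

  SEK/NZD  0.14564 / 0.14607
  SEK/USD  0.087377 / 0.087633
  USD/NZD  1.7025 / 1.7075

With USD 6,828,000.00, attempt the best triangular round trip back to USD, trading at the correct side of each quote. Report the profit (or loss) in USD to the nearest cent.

Best loop USD → NZD → SEK → USD:
USD 6,828,000.00 × 1.7025 (sell USD at bid) = NZD 11,624,670.00
NZD 11,624,670.00 ÷ 0.14607 (buy SEK at ask) = SEK 79,582,871.23
SEK 79,582,871.23 × 0.087377 (sell SEK at bid) = USD 6,953,712.54

Net profit: USD 125,712.54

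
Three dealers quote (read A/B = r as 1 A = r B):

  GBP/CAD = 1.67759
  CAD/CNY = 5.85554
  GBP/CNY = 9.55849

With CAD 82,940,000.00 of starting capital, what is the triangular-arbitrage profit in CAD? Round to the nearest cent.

Profitable loop is CAD → CNY → GBP → CAD:
CAD 82,940,000.00 × 5.85554 = CNY 485,658,487.60
CNY 485,658,487.60 ÷ 9.55849 = GBP 50,809,122.32
GBP 50,809,122.32 × 1.67759 = CAD 85,236,875.51
Profit = CAD 85,236,875.51 − CAD 82,940,000.00

Profit: CAD 2,296,875.51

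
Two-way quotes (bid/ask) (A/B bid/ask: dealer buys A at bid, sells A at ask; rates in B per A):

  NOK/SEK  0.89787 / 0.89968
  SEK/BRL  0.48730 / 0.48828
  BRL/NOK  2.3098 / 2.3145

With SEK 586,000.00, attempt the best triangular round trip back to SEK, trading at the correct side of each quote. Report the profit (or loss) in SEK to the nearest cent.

Best loop SEK → BRL → NOK → SEK:
SEK 586,000.00 × 0.48730 (sell SEK at bid) = BRL 285,557.80
BRL 285,557.80 × 2.3098 (sell BRL at bid) = NOK 659,581.41
NOK 659,581.41 × 0.89787 (sell NOK at bid) = SEK 592,218.36

Net profit: SEK 6,218.36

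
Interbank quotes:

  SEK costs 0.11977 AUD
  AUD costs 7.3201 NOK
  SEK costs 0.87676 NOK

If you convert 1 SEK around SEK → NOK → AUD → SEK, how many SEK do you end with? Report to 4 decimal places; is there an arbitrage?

1.0000 (no arbitrage)

Around SEK → NOK → AUD → SEK: 1 × 0.87676 ÷ 7.3201 ÷ 0.11977 = 1.000036
Product ≈ 1 (deviation 0.004%, within rounding noise).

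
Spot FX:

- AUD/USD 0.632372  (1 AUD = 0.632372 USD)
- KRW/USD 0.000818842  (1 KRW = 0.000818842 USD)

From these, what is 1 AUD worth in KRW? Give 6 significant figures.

1 AUD × 0.632372 = 0.632372 USD
0.632372 USD ÷ 0.000818842 = 772.276 KRW

AUD/KRW = 772.276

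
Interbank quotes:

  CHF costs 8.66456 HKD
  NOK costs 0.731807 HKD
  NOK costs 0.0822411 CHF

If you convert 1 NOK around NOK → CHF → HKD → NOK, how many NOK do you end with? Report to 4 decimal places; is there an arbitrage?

0.9737 (arbitrage exists)

Around NOK → CHF → HKD → NOK: 1 × 0.0822411 × 8.66456 ÷ 0.731807 = 0.973731
Product < 1; profitable direction is NOK → HKD → CHF → NOK.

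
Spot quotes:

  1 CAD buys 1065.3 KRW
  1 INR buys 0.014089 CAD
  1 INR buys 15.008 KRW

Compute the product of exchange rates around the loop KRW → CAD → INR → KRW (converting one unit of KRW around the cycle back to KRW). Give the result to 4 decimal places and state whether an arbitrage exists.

Around KRW → CAD → INR → KRW: 1 ÷ 1065.3 ÷ 0.014089 × 15.008 = 0.999933
Product ≈ 1 (deviation 0.007%, within rounding noise).

0.9999 (no arbitrage)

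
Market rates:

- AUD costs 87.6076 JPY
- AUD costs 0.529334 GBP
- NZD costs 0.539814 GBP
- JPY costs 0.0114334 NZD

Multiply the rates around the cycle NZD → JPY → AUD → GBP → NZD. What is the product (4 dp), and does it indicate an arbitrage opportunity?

Around NZD → JPY → AUD → GBP → NZD: 1 ÷ 0.0114334 ÷ 87.6076 × 0.529334 ÷ 0.539814 = 0.978968
Product < 1; profitable direction is NZD → GBP → AUD → JPY → NZD.

0.9790 (arbitrage exists)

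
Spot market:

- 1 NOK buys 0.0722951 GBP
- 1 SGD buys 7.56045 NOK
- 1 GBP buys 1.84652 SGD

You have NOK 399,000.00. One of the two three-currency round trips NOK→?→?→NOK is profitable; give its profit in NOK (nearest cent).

Profitable loop is NOK → GBP → SGD → NOK:
NOK 399,000.00 × 0.0722951 = GBP 28,845.74
GBP 28,845.74 × 1.84652 = SGD 53,264.24
SGD 53,264.24 × 7.56045 = NOK 402,701.66
Profit = NOK 402,701.66 − NOK 399,000.00

Profit: NOK 3,701.66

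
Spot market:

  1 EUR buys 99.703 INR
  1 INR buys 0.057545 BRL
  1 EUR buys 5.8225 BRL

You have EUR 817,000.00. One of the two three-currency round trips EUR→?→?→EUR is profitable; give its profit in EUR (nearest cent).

Profitable loop is EUR → BRL → INR → EUR:
EUR 817,000.00 × 5.8225 = BRL 4,756,982.50
BRL 4,756,982.50 ÷ 0.057545 = INR 82,665,435.75
INR 82,665,435.75 ÷ 99.703 = EUR 829,116.83
Profit = EUR 829,116.83 − EUR 817,000.00

Profit: EUR 12,116.83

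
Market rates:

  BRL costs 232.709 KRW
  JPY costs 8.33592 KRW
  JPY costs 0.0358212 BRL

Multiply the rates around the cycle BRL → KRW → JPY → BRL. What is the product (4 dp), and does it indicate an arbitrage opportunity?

1.0000 (no arbitrage)

Around BRL → KRW → JPY → BRL: 1 × 232.709 ÷ 8.33592 × 0.0358212 = 0.999999
Product ≈ 1 (deviation 0.000%, within rounding noise).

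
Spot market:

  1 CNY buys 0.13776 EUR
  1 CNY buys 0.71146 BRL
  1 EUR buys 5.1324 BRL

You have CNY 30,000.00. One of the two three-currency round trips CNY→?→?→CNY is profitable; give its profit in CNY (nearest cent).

Profit: CNY 187.57

Profitable loop is CNY → BRL → EUR → CNY:
CNY 30,000.00 × 0.71146 = BRL 21,343.80
BRL 21,343.80 ÷ 5.1324 = EUR 4,158.64
EUR 4,158.64 ÷ 0.13776 = CNY 30,187.57
Profit = CNY 30,187.57 − CNY 30,000.00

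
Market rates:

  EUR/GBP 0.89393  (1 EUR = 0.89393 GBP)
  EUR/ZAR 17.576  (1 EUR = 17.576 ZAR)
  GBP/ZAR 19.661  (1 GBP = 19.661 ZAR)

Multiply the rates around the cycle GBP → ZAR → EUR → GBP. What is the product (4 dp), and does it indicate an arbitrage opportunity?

Around GBP → ZAR → EUR → GBP: 1 × 19.661 ÷ 17.576 × 0.89393 = 0.999975
Product ≈ 1 (deviation 0.003%, within rounding noise).

1.0000 (no arbitrage)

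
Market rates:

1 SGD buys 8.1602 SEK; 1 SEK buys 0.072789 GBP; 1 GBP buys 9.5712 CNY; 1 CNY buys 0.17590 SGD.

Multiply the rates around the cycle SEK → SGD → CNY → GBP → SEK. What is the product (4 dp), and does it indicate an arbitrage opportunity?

1.0000 (no arbitrage)

Around SEK → SGD → CNY → GBP → SEK: 1 ÷ 8.1602 ÷ 0.17590 ÷ 9.5712 ÷ 0.072789 = 1.000003
Product ≈ 1 (deviation 0.000%, within rounding noise).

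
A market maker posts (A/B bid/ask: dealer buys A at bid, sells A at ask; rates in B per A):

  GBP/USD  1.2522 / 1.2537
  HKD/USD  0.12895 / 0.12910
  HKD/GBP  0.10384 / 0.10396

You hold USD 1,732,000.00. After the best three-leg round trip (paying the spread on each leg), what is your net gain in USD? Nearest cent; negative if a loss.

Net profit: USD 12,456.02

Best loop USD → HKD → GBP → USD:
USD 1,732,000.00 ÷ 0.12910 (buy HKD at ask) = HKD 13,415,956.62
HKD 13,415,956.62 × 0.10384 (sell HKD at bid) = GBP 1,393,112.94
GBP 1,393,112.94 × 1.2522 (sell GBP at bid) = USD 1,744,456.02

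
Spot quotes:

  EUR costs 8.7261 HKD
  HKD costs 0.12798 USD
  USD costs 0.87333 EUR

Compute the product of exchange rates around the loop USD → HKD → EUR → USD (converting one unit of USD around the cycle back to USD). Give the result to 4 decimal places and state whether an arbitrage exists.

1.0253 (arbitrage exists)

Around USD → HKD → EUR → USD: 1 ÷ 0.12798 ÷ 8.7261 ÷ 0.87333 = 1.025320
Product > 1; profitable direction is USD → HKD → EUR → USD.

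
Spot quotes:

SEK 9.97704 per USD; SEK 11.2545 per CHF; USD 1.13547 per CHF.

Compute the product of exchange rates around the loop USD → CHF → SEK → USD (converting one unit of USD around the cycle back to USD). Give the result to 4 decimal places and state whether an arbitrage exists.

0.9935 (arbitrage exists)

Around USD → CHF → SEK → USD: 1 ÷ 1.13547 × 11.2545 ÷ 9.97704 = 0.993456
Product < 1; profitable direction is USD → SEK → CHF → USD.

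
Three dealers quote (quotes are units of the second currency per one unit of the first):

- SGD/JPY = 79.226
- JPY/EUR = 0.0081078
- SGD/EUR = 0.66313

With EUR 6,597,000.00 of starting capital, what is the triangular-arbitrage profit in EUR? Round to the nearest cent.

Profitable loop is EUR → JPY → SGD → EUR:
EUR 6,597,000.00 ÷ 0.0081078 = JPY 813,660,919
JPY 813,660,919 ÷ 79.226 = SGD 10,270,124.95
SGD 10,270,124.95 × 0.66313 = EUR 6,810,427.96
Profit = EUR 6,810,427.96 − EUR 6,597,000.00

Profit: EUR 213,427.96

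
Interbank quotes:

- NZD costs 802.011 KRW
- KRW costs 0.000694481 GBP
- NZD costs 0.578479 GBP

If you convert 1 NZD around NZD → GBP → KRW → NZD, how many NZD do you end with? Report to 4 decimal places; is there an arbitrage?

1.0386 (arbitrage exists)

Around NZD → GBP → KRW → NZD: 1 × 0.578479 ÷ 0.000694481 ÷ 802.011 = 1.038597
Product > 1; profitable direction is NZD → GBP → KRW → NZD.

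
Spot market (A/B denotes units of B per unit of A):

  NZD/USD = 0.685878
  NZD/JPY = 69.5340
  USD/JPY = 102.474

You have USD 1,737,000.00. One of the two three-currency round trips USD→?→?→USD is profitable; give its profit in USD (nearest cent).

Profitable loop is USD → JPY → NZD → USD:
USD 1,737,000.00 × 102.474 = JPY 177,997,338
JPY 177,997,338 ÷ 69.5340 = NZD 2,559,860.47
NZD 2,559,860.47 × 0.685878 = USD 1,755,751.98
Profit = USD 1,755,751.98 − USD 1,737,000.00

Profit: USD 18,751.98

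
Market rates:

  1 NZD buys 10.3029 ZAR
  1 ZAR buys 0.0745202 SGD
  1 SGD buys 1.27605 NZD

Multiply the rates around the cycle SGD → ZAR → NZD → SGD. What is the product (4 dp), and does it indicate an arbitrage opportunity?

Around SGD → ZAR → NZD → SGD: 1 ÷ 0.0745202 ÷ 10.3029 ÷ 1.27605 = 1.020702
Product > 1; profitable direction is SGD → ZAR → NZD → SGD.

1.0207 (arbitrage exists)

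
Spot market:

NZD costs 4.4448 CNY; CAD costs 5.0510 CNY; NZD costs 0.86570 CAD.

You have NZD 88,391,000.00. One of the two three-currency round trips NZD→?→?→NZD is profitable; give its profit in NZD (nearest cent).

Profitable loop is NZD → CNY → CAD → NZD:
NZD 88,391,000.00 × 4.4448 = CNY 392,880,316.80
CNY 392,880,316.80 ÷ 5.0510 = CAD 77,782,680.02
CAD 77,782,680.02 ÷ 0.86570 = NZD 89,849,462.89
Profit = NZD 89,849,462.89 − NZD 88,391,000.00

Profit: NZD 1,458,462.89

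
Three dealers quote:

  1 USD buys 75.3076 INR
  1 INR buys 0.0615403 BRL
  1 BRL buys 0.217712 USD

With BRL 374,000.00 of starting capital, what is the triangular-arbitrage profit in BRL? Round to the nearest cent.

Profit: BRL 3,356.98

Profitable loop is BRL → USD → INR → BRL:
BRL 374,000.00 × 0.217712 = USD 81,424.29
USD 81,424.29 × 75.3076 = INR 6,131,867.71
INR 6,131,867.71 × 0.0615403 = BRL 377,356.98
Profit = BRL 377,356.98 − BRL 374,000.00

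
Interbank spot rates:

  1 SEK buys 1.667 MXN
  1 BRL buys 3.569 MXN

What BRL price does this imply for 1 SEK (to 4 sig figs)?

SEK/BRL = 0.4671

1 SEK × 1.667 = 1.667 MXN
1.667 MXN ÷ 3.569 = 0.467078 BRL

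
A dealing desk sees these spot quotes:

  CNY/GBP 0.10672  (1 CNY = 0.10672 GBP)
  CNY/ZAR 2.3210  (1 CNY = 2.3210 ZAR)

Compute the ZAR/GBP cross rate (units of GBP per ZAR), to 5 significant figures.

ZAR/GBP = 0.045980

1 ZAR ÷ 2.3210 = 0.430849 CNY
0.430849 CNY × 0.10672 = 0.0459802 GBP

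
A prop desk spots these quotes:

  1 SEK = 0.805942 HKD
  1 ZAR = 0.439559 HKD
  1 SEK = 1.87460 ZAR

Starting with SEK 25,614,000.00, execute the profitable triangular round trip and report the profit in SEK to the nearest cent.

Profitable loop is SEK → ZAR → HKD → SEK:
SEK 25,614,000.00 × 1.87460 = ZAR 48,016,004.40
ZAR 48,016,004.40 × 0.439559 = HKD 21,105,866.88
HKD 21,105,866.88 ÷ 0.805942 = SEK 26,187,823.54
Profit = SEK 26,187,823.54 − SEK 25,614,000.00

Profit: SEK 573,823.54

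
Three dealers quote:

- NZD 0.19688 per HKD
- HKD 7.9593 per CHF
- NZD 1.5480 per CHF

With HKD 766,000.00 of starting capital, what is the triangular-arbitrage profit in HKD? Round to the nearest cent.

Profit: HKD 9,415.16

Profitable loop is HKD → NZD → CHF → HKD:
HKD 766,000.00 × 0.19688 = NZD 150,810.08
NZD 150,810.08 ÷ 1.5480 = CHF 97,422.53
CHF 97,422.53 × 7.9593 = HKD 775,415.16
Profit = HKD 775,415.16 − HKD 766,000.00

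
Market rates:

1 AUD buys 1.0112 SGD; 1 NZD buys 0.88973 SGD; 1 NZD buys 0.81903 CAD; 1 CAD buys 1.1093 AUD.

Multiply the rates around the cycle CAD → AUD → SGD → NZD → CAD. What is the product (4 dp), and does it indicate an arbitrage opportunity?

1.0326 (arbitrage exists)

Around CAD → AUD → SGD → NZD → CAD: 1 × 1.1093 × 1.0112 ÷ 0.88973 × 0.81903 = 1.032589
Product > 1; profitable direction is CAD → AUD → SGD → NZD → CAD.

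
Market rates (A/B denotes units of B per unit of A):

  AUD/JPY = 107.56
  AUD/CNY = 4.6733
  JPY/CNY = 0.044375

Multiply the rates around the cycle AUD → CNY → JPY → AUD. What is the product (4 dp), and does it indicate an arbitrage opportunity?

0.9791 (arbitrage exists)

Around AUD → CNY → JPY → AUD: 1 × 4.6733 ÷ 0.044375 ÷ 107.56 = 0.979117
Product < 1; profitable direction is AUD → JPY → CNY → AUD.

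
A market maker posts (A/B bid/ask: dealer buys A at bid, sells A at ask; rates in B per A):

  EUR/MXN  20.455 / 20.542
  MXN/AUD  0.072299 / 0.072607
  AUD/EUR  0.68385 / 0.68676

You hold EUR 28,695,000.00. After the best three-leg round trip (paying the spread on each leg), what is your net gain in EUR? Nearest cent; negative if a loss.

Net profit: EUR 325,096.66

Best loop EUR → MXN → AUD → EUR:
EUR 28,695,000.00 × 20.455 (sell EUR at bid) = MXN 586,956,225.00
MXN 586,956,225.00 × 0.072299 (sell MXN at bid) = AUD 42,436,348.11
AUD 42,436,348.11 × 0.68385 (sell AUD at bid) = EUR 29,020,096.66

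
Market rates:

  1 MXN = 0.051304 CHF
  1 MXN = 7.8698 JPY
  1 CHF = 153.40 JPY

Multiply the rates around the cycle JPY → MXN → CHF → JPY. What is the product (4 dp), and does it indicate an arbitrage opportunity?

1.0000 (no arbitrage)

Around JPY → MXN → CHF → JPY: 1 ÷ 7.8698 × 0.051304 × 153.40 = 1.000030
Product ≈ 1 (deviation 0.003%, within rounding noise).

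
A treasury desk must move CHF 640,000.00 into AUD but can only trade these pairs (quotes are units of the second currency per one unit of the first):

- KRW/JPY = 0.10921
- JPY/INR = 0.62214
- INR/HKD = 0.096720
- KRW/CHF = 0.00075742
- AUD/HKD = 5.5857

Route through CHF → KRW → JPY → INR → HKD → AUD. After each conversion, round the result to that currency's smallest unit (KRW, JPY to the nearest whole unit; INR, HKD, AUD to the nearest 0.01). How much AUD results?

AUD 994,105.37

CHF 640,000.00 ÷ 0.00075742 = KRW 844,973,727
KRW 844,973,727 × 0.10921 = JPY 92,279,581
JPY 92,279,581 × 0.62214 = INR 57,410,818.52
INR 57,410,818.52 × 0.096720 = HKD 5,552,774.37
HKD 5,552,774.37 ÷ 5.5857 = AUD 994,105.37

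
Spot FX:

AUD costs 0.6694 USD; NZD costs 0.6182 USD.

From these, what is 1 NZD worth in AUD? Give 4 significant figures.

NZD/AUD = 0.9235

1 NZD × 0.6182 = 0.6182 USD
0.6182 USD ÷ 0.6694 = 0.923514 AUD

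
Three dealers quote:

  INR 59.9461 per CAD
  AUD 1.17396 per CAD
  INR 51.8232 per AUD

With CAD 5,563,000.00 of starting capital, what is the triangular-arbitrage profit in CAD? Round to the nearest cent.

Profitable loop is CAD → AUD → INR → CAD:
CAD 5,563,000.00 × 1.17396 = AUD 6,530,739.48
AUD 6,530,739.48 × 51.8232 = INR 338,443,818.22
INR 338,443,818.22 ÷ 59.9461 = CAD 5,645,802.12
Profit = CAD 5,645,802.12 − CAD 5,563,000.00

Profit: CAD 82,802.12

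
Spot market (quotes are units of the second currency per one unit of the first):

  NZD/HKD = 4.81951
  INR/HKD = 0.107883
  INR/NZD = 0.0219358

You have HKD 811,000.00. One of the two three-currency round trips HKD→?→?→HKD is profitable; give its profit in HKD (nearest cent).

Profitable loop is HKD → NZD → INR → HKD:
HKD 811,000.00 ÷ 4.81951 = NZD 168,274.37
NZD 168,274.37 ÷ 0.0219358 = INR 7,671,220.93
INR 7,671,220.93 × 0.107883 = HKD 827,594.33
Profit = HKD 827,594.33 − HKD 811,000.00

Profit: HKD 16,594.33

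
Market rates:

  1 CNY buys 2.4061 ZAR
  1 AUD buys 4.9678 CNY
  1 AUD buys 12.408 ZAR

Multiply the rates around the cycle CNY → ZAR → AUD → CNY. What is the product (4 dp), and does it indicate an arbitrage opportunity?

0.9633 (arbitrage exists)

Around CNY → ZAR → AUD → CNY: 1 × 2.4061 ÷ 12.408 × 4.9678 = 0.963332
Product < 1; profitable direction is CNY → AUD → ZAR → CNY.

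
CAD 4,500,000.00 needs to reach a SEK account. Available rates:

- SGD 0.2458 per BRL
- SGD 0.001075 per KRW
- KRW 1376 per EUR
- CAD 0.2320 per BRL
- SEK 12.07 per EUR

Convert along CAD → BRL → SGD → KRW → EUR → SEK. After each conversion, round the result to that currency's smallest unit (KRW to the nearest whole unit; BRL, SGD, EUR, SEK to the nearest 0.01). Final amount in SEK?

SEK 38,903,330.22

CAD 4,500,000.00 ÷ 0.2320 = BRL 19,396,551.72
BRL 19,396,551.72 × 0.2458 = SGD 4,767,672.41
SGD 4,767,672.41 ÷ 0.001075 = KRW 4,435,044,102
KRW 4,435,044,102 ÷ 1376 = EUR 3,223,142.52
EUR 3,223,142.52 × 12.07 = SEK 38,903,330.22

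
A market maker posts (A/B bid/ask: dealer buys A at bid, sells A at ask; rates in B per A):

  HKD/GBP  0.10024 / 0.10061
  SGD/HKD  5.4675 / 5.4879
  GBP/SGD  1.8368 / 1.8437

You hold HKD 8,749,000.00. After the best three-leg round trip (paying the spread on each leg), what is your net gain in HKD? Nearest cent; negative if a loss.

Net profit: HKD 58,449.00

Best loop HKD → GBP → SGD → HKD:
HKD 8,749,000.00 × 0.10024 (sell HKD at bid) = GBP 876,999.76
GBP 876,999.76 × 1.8368 (sell GBP at bid) = SGD 1,610,873.16
SGD 1,610,873.16 × 5.4675 (sell SGD at bid) = HKD 8,807,449.00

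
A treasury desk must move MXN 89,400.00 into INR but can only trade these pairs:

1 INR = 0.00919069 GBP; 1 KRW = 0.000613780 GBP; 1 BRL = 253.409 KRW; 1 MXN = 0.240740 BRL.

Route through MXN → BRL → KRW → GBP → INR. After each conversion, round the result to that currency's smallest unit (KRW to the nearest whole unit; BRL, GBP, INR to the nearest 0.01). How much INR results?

INR 364,227.28

MXN 89,400.00 × 0.240740 = BRL 21,522.16
BRL 21,522.16 × 253.409 = KRW 5,453,909
KRW 5,453,909 × 0.000613780 = GBP 3,347.50
GBP 3,347.50 ÷ 0.00919069 = INR 364,227.28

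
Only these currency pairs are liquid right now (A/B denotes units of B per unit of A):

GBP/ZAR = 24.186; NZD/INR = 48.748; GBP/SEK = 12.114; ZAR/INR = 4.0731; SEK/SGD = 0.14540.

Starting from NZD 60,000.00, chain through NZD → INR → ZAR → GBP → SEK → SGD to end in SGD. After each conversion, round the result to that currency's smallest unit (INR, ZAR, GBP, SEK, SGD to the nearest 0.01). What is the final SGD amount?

NZD 60,000.00 × 48.748 = INR 2,924,880.00
INR 2,924,880.00 ÷ 4.0731 = ZAR 718,096.78
ZAR 718,096.78 ÷ 24.186 = GBP 29,690.60
GBP 29,690.60 × 12.114 = SEK 359,671.93
SEK 359,671.93 × 0.14540 = SGD 52,296.30

SGD 52,296.30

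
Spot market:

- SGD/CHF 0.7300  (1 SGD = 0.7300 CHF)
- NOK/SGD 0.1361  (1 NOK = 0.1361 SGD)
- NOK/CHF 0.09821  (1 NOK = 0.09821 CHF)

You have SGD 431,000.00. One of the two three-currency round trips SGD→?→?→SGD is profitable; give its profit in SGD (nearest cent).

Profit: SGD 5,016.12

Profitable loop is SGD → CHF → NOK → SGD:
SGD 431,000.00 × 0.7300 = CHF 314,630.00
CHF 314,630.00 ÷ 0.09821 = NOK 3,203,645.25
NOK 3,203,645.25 × 0.1361 = SGD 436,016.12
Profit = SGD 436,016.12 − SGD 431,000.00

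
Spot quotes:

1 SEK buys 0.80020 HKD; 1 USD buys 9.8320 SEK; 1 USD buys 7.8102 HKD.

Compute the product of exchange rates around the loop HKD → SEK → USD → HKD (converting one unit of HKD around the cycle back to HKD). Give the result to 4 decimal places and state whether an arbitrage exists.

0.9927 (arbitrage exists)

Around HKD → SEK → USD → HKD: 1 ÷ 0.80020 ÷ 9.8320 × 7.8102 = 0.992708
Product < 1; profitable direction is HKD → USD → SEK → HKD.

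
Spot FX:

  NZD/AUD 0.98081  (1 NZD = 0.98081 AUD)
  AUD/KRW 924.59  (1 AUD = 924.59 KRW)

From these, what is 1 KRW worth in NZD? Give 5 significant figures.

1 KRW ÷ 924.59 = 0.00108156 AUD
0.00108156 AUD ÷ 0.98081 = 0.00110272 NZD

KRW/NZD = 0.0011027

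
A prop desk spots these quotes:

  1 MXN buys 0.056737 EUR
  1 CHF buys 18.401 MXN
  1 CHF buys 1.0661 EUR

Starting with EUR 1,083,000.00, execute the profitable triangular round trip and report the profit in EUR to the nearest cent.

Profitable loop is EUR → MXN → CHF → EUR:
EUR 1,083,000.00 ÷ 0.056737 = MXN 19,088,073.04
MXN 19,088,073.04 ÷ 18.401 = CHF 1,037,338.90
CHF 1,037,338.90 × 1.0661 = EUR 1,105,907.00
Profit = EUR 1,105,907.00 − EUR 1,083,000.00

Profit: EUR 22,907.00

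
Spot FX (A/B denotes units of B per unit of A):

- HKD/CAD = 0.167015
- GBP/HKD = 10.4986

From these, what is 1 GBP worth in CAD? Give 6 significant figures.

1 GBP × 10.4986 = 10.4986 HKD
10.4986 HKD × 0.167015 = 1.75342 CAD

GBP/CAD = 1.75342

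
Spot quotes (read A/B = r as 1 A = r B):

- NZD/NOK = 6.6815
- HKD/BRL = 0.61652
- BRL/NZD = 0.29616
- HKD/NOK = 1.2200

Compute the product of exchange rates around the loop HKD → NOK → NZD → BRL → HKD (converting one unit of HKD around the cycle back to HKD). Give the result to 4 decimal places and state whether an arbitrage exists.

1.0000 (no arbitrage)

Around HKD → NOK → NZD → BRL → HKD: 1 × 1.2200 ÷ 6.6815 ÷ 0.29616 ÷ 0.61652 = 1.000028
Product ≈ 1 (deviation 0.003%, within rounding noise).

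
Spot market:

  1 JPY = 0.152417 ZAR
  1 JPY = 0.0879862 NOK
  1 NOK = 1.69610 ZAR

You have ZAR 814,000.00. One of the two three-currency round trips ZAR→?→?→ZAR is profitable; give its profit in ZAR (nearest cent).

Profitable loop is ZAR → NOK → JPY → ZAR:
ZAR 814,000.00 ÷ 1.69610 = NOK 479,924.53
NOK 479,924.53 ÷ 0.0879862 = JPY 5,454,543
JPY 5,454,543 × 0.152417 = ZAR 831,365.12
Profit = ZAR 831,365.12 − ZAR 814,000.00

Profit: ZAR 17,365.12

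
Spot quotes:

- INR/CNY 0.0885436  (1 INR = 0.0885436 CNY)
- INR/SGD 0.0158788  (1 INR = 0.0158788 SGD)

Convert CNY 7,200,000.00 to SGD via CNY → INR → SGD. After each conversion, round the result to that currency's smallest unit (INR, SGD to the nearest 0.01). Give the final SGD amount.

CNY 7,200,000.00 ÷ 0.0885436 = INR 81,315,871.50
INR 81,315,871.50 × 0.0158788 = SGD 1,291,198.46

SGD 1,291,198.46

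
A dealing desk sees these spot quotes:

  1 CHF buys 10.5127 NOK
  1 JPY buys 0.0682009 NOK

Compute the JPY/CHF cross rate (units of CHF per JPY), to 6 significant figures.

JPY/CHF = 0.00648748

1 JPY × 0.0682009 = 0.0682009 NOK
0.0682009 NOK ÷ 10.5127 = 0.00648748 CHF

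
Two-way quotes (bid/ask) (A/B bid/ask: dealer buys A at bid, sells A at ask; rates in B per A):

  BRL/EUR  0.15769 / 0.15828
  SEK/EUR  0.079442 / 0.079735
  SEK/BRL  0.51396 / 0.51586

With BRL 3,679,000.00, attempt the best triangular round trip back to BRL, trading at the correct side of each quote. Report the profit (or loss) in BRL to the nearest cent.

Net profit: BRL 60,506.25

Best loop BRL → EUR → SEK → BRL:
BRL 3,679,000.00 × 0.15769 (sell BRL at bid) = EUR 580,141.51
EUR 580,141.51 ÷ 0.079735 (buy SEK at ask) = SEK 7,275,870.20
SEK 7,275,870.20 × 0.51396 (sell SEK at bid) = BRL 3,739,506.25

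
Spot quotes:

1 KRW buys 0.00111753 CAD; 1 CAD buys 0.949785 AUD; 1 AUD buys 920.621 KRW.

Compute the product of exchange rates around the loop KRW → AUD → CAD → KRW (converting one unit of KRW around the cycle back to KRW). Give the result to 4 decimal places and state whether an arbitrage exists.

Around KRW → AUD → CAD → KRW: 1 ÷ 920.621 ÷ 0.949785 ÷ 0.00111753 = 1.023375
Product > 1; profitable direction is KRW → AUD → CAD → KRW.

1.0234 (arbitrage exists)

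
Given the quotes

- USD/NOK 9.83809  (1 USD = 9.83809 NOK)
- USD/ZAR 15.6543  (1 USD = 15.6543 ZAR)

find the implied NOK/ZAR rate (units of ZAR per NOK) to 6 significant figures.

1 NOK ÷ 9.83809 = 0.101646 USD
0.101646 USD × 15.6543 = 1.59119 ZAR

NOK/ZAR = 1.59119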